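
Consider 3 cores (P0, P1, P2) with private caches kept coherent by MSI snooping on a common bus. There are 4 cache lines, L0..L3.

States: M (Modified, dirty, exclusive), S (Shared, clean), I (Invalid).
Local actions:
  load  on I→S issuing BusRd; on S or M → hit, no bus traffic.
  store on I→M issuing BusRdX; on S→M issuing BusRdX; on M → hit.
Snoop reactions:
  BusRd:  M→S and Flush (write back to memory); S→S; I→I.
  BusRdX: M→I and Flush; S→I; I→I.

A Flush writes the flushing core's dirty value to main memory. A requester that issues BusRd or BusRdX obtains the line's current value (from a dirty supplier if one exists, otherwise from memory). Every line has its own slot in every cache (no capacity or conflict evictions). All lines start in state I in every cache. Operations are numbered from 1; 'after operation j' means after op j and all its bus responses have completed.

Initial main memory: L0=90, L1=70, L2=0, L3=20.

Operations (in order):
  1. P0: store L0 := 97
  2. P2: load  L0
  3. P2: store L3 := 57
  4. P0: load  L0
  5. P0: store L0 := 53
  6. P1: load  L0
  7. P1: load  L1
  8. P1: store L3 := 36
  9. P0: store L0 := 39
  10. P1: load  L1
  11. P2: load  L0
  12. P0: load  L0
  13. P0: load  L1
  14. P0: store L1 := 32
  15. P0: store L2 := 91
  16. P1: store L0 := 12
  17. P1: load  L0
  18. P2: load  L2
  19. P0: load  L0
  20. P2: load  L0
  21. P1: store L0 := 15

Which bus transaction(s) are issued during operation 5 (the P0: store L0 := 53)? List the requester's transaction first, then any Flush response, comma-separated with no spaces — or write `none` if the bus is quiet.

bus = BusRdX

1. P0: store L0 := 97  bus=[BusRdX]  L0: P0=M P1=I P2=I  mem[L0]=90
2. P2: load  L0  bus=[BusRd,Flush]  L0: P0=S P1=I P2=S  mem[L0]=97
3. P2: store L3 := 57  bus=[BusRdX]  L3: P0=I P1=I P2=M  mem[L3]=20
4. P0: load  L0  bus=[-]  L0: P0=S P1=I P2=S  mem[L0]=97
5. P0: store L0 := 53  bus=[BusRdX]  L0: P0=M P1=I P2=I  mem[L0]=97
6. P1: load  L0  bus=[BusRd,Flush]  L0: P0=S P1=S P2=I  mem[L0]=53
7. P1: load  L1  bus=[BusRd]  L1: P0=I P1=S P2=I  mem[L1]=70
8. P1: store L3 := 36  bus=[BusRdX,Flush]  L3: P0=I P1=M P2=I  mem[L3]=57
9. P0: store L0 := 39  bus=[BusRdX]  L0: P0=M P1=I P2=I  mem[L0]=53
10. P1: load  L1  bus=[-]  L1: P0=I P1=S P2=I  mem[L1]=70
11. P2: load  L0  bus=[BusRd,Flush]  L0: P0=S P1=I P2=S  mem[L0]=39
12. P0: load  L0  bus=[-]  L0: P0=S P1=I P2=S  mem[L0]=39
13. P0: load  L1  bus=[BusRd]  L1: P0=S P1=S P2=I  mem[L1]=70
14. P0: store L1 := 32  bus=[BusRdX]  L1: P0=M P1=I P2=I  mem[L1]=70
15. P0: store L2 := 91  bus=[BusRdX]  L2: P0=M P1=I P2=I  mem[L2]=0
16. P1: store L0 := 12  bus=[BusRdX]  L0: P0=I P1=M P2=I  mem[L0]=39
17. P1: load  L0  bus=[-]  L0: P0=I P1=M P2=I  mem[L0]=39
18. P2: load  L2  bus=[BusRd,Flush]  L2: P0=S P1=I P2=S  mem[L2]=91
19. P0: load  L0  bus=[BusRd,Flush]  L0: P0=S P1=S P2=I  mem[L0]=12
20. P2: load  L0  bus=[BusRd]  L0: P0=S P1=S P2=S  mem[L0]=12
21. P1: store L0 := 15  bus=[BusRdX]  L0: P0=I P1=M P2=I  mem[L0]=12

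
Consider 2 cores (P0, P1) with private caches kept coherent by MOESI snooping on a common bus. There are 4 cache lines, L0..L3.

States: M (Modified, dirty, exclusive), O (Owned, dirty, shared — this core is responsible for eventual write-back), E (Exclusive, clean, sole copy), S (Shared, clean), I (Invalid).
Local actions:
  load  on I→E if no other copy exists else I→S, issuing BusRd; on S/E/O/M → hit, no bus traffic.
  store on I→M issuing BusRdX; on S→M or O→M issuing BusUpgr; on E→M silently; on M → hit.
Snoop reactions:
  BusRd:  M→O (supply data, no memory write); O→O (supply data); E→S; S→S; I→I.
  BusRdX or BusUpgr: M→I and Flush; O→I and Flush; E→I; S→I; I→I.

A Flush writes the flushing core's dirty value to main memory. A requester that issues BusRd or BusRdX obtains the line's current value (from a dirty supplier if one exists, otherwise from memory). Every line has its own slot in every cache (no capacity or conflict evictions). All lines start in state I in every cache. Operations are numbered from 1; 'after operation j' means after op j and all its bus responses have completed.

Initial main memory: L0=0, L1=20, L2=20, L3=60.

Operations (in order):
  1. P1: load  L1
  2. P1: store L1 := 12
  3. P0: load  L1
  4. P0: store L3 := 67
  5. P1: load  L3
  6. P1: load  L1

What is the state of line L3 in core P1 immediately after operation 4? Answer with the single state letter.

state = I

[1] P1: load  L1 | P0:I, P1:E(20) | bus: BusRd
[2] P1: store L1 := 12 | P0:I, P1:M(12) | bus: none
[3] P0: load  L1 | P0:S(12), P1:O(12) | bus: BusRd
[4] P0: store L3 := 67 | P0:M(67), P1:I | bus: BusRdX
[5] P1: load  L3 | P0:O(67), P1:S(67) | bus: BusRd
[6] P1: load  L1 | P0:S(12), P1:O(12) | bus: none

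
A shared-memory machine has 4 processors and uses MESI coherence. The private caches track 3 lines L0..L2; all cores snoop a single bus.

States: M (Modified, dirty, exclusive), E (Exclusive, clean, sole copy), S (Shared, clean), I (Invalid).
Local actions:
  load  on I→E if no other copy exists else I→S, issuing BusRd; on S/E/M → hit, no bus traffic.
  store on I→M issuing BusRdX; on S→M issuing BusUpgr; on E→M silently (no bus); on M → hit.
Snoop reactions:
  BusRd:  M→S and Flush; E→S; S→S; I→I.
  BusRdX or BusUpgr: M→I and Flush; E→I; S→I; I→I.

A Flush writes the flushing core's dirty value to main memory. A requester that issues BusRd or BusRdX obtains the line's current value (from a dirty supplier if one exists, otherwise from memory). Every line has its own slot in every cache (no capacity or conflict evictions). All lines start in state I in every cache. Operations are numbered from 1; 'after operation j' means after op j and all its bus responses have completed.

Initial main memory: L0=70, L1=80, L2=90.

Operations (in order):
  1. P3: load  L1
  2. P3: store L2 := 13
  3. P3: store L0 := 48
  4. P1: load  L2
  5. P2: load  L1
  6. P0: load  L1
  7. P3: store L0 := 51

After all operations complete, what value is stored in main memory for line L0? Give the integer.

1. P3: load  L1  bus=[BusRd]  L1: P0=I P1=I P2=I P3=E  mem[L1]=80
2. P3: store L2 := 13  bus=[BusRdX]  L2: P0=I P1=I P2=I P3=M  mem[L2]=90
3. P3: store L0 := 48  bus=[BusRdX]  L0: P0=I P1=I P2=I P3=M  mem[L0]=70
4. P1: load  L2  bus=[BusRd,Flush]  L2: P0=I P1=S P2=I P3=S  mem[L2]=13
5. P2: load  L1  bus=[BusRd]  L1: P0=I P1=I P2=S P3=S  mem[L1]=80
6. P0: load  L1  bus=[BusRd]  L1: P0=S P1=I P2=S P3=S  mem[L1]=80
7. P3: store L0 := 51  bus=[-]  L0: P0=I P1=I P2=I P3=M  mem[L0]=70

memory[L0] = 70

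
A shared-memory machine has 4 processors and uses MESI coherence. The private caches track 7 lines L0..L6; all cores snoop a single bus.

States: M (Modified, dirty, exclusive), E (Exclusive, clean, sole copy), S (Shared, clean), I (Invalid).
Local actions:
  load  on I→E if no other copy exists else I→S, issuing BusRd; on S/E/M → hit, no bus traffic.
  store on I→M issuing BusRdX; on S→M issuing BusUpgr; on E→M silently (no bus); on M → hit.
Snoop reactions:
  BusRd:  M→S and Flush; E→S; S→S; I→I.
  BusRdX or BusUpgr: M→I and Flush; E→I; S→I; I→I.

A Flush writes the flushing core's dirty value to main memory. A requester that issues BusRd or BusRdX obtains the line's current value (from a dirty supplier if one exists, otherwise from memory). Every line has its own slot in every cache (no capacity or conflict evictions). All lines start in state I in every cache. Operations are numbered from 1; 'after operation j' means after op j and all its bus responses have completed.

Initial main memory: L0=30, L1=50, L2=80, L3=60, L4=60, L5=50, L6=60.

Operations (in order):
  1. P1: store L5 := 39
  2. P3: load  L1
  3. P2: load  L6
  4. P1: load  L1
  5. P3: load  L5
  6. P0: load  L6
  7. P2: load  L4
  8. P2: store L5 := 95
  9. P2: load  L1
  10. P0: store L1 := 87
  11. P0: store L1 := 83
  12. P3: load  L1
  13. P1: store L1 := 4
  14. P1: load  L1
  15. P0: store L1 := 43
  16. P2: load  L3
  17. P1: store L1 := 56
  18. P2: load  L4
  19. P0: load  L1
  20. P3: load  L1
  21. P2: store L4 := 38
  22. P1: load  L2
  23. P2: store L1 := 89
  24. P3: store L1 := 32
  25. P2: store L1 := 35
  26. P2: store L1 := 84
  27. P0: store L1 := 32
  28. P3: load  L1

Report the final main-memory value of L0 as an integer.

memory[L0] = 30

[1] P1: store L5 := 39 | P0:I, P1:M(39), P2:I, P3:I | bus: BusRdX
[2] P3: load  L1 | P0:I, P1:I, P2:I, P3:E(50) | bus: BusRd
[3] P2: load  L6 | P0:I, P1:I, P2:E(60), P3:I | bus: BusRd
[4] P1: load  L1 | P0:I, P1:S(50), P2:I, P3:S(50) | bus: BusRd
[5] P3: load  L5 | P0:I, P1:S(39), P2:I, P3:S(39) | bus: BusRd,Flush
[6] P0: load  L6 | P0:S(60), P1:I, P2:S(60), P3:I | bus: BusRd
[7] P2: load  L4 | P0:I, P1:I, P2:E(60), P3:I | bus: BusRd
[8] P2: store L5 := 95 | P0:I, P1:I, P2:M(95), P3:I | bus: BusRdX
[9] P2: load  L1 | P0:I, P1:S(50), P2:S(50), P3:S(50) | bus: BusRd
[10] P0: store L1 := 87 | P0:M(87), P1:I, P2:I, P3:I | bus: BusRdX
[11] P0: store L1 := 83 | P0:M(83), P1:I, P2:I, P3:I | bus: none
[12] P3: load  L1 | P0:S(83), P1:I, P2:I, P3:S(83) | bus: BusRd,Flush
[13] P1: store L1 := 4 | P0:I, P1:M(4), P2:I, P3:I | bus: BusRdX
[14] P1: load  L1 | P0:I, P1:M(4), P2:I, P3:I | bus: none
[15] P0: store L1 := 43 | P0:M(43), P1:I, P2:I, P3:I | bus: BusRdX,Flush
[16] P2: load  L3 | P0:I, P1:I, P2:E(60), P3:I | bus: BusRd
[17] P1: store L1 := 56 | P0:I, P1:M(56), P2:I, P3:I | bus: BusRdX,Flush
[18] P2: load  L4 | P0:I, P1:I, P2:E(60), P3:I | bus: none
[19] P0: load  L1 | P0:S(56), P1:S(56), P2:I, P3:I | bus: BusRd,Flush
[20] P3: load  L1 | P0:S(56), P1:S(56), P2:I, P3:S(56) | bus: BusRd
[21] P2: store L4 := 38 | P0:I, P1:I, P2:M(38), P3:I | bus: none
[22] P1: load  L2 | P0:I, P1:E(80), P2:I, P3:I | bus: BusRd
[23] P2: store L1 := 89 | P0:I, P1:I, P2:M(89), P3:I | bus: BusRdX
[24] P3: store L1 := 32 | P0:I, P1:I, P2:I, P3:M(32) | bus: BusRdX,Flush
[25] P2: store L1 := 35 | P0:I, P1:I, P2:M(35), P3:I | bus: BusRdX,Flush
[26] P2: store L1 := 84 | P0:I, P1:I, P2:M(84), P3:I | bus: none
[27] P0: store L1 := 32 | P0:M(32), P1:I, P2:I, P3:I | bus: BusRdX,Flush
[28] P3: load  L1 | P0:S(32), P1:I, P2:I, P3:S(32) | bus: BusRd,Flush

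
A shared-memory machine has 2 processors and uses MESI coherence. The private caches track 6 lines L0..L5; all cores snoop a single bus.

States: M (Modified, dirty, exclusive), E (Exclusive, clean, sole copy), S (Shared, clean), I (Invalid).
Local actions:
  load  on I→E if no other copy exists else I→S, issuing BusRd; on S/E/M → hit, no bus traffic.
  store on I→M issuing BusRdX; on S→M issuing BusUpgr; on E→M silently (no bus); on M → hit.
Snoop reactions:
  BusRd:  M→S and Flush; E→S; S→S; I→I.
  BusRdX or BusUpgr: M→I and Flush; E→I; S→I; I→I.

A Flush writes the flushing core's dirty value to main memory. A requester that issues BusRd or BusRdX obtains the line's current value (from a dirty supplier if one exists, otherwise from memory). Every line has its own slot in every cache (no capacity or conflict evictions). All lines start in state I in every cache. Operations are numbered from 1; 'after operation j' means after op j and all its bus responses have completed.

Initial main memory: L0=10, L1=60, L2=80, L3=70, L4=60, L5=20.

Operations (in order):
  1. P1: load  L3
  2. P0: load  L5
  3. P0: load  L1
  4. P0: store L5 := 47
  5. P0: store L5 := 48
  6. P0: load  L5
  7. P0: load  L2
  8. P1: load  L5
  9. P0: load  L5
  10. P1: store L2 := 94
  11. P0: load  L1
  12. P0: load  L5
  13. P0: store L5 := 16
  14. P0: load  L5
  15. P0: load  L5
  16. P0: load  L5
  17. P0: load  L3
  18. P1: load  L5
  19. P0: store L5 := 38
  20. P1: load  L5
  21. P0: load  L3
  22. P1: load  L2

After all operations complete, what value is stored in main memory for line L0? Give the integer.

memory[L0] = 10

step 1: P1: load  L3  ⟶  IE  (L3)  txn=BusRd  M[L3]=70
step 2: P0: load  L5  ⟶  EI  (L5)  txn=BusRd  M[L5]=20
step 3: P0: load  L1  ⟶  EI  (L1)  txn=BusRd  M[L1]=60
step 4: P0: store L5 := 47  ⟶  MI  (L5)  txn=∅  M[L5]=20
step 5: P0: store L5 := 48  ⟶  MI  (L5)  txn=∅  M[L5]=20
step 6: P0: load  L5  ⟶  MI  (L5)  txn=∅  M[L5]=20
step 7: P0: load  L2  ⟶  EI  (L2)  txn=BusRd  M[L2]=80
step 8: P1: load  L5  ⟶  SS  (L5)  txn=BusRd+Flush  M[L5]=48
step 9: P0: load  L5  ⟶  SS  (L5)  txn=∅  M[L5]=48
step 10: P1: store L2 := 94  ⟶  IM  (L2)  txn=BusRdX  M[L2]=80
step 11: P0: load  L1  ⟶  EI  (L1)  txn=∅  M[L1]=60
step 12: P0: load  L5  ⟶  SS  (L5)  txn=∅  M[L5]=48
step 13: P0: store L5 := 16  ⟶  MI  (L5)  txn=BusUpgr  M[L5]=48
step 14: P0: load  L5  ⟶  MI  (L5)  txn=∅  M[L5]=48
step 15: P0: load  L5  ⟶  MI  (L5)  txn=∅  M[L5]=48
step 16: P0: load  L5  ⟶  MI  (L5)  txn=∅  M[L5]=48
step 17: P0: load  L3  ⟶  SS  (L3)  txn=BusRd  M[L3]=70
step 18: P1: load  L5  ⟶  SS  (L5)  txn=BusRd+Flush  M[L5]=16
step 19: P0: store L5 := 38  ⟶  MI  (L5)  txn=BusUpgr  M[L5]=16
step 20: P1: load  L5  ⟶  SS  (L5)  txn=BusRd+Flush  M[L5]=38
step 21: P0: load  L3  ⟶  SS  (L3)  txn=∅  M[L3]=70
step 22: P1: load  L2  ⟶  IM  (L2)  txn=∅  M[L2]=80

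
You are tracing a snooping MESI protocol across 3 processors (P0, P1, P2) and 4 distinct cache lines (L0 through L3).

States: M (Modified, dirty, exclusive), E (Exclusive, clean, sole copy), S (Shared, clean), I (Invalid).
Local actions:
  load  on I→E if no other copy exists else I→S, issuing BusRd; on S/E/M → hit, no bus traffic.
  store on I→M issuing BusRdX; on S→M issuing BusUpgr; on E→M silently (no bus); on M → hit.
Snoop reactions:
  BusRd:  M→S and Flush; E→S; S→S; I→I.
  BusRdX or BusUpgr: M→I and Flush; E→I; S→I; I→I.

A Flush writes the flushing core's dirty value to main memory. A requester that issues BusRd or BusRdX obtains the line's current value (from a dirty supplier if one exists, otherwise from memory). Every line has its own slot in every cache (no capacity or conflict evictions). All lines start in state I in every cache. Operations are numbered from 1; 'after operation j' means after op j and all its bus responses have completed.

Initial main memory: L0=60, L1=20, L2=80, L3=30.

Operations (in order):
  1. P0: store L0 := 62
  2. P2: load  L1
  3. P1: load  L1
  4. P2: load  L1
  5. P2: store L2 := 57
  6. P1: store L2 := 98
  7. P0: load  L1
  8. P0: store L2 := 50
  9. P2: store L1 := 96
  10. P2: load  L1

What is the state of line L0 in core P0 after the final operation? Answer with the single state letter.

state = M

1. P0: store L0 := 62  bus=[BusRdX]  L0: P0=M P1=I P2=I  mem[L0]=60
2. P2: load  L1  bus=[BusRd]  L1: P0=I P1=I P2=E  mem[L1]=20
3. P1: load  L1  bus=[BusRd]  L1: P0=I P1=S P2=S  mem[L1]=20
4. P2: load  L1  bus=[-]  L1: P0=I P1=S P2=S  mem[L1]=20
5. P2: store L2 := 57  bus=[BusRdX]  L2: P0=I P1=I P2=M  mem[L2]=80
6. P1: store L2 := 98  bus=[BusRdX,Flush]  L2: P0=I P1=M P2=I  mem[L2]=57
7. P0: load  L1  bus=[BusRd]  L1: P0=S P1=S P2=S  mem[L1]=20
8. P0: store L2 := 50  bus=[BusRdX,Flush]  L2: P0=M P1=I P2=I  mem[L2]=98
9. P2: store L1 := 96  bus=[BusUpgr]  L1: P0=I P1=I P2=M  mem[L1]=20
10. P2: load  L1  bus=[-]  L1: P0=I P1=I P2=M  mem[L1]=20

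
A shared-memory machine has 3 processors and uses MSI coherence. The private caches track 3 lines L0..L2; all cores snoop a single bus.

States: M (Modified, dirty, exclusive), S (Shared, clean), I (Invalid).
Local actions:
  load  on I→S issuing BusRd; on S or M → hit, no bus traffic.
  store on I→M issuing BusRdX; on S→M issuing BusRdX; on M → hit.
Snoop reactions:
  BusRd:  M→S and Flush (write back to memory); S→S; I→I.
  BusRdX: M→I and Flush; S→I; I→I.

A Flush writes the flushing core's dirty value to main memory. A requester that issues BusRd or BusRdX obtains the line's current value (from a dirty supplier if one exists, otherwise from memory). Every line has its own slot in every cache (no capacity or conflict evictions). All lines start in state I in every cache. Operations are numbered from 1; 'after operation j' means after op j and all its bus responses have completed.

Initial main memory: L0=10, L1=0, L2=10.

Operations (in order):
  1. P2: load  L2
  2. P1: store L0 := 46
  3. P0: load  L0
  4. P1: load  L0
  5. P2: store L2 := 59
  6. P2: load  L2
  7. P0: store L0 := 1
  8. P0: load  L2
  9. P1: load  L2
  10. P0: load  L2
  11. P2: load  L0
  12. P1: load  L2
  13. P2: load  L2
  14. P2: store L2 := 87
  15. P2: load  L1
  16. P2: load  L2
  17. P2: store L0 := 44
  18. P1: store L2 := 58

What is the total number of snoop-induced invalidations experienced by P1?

1. P2: load  L2  bus=[BusRd]  L2: P0=I P1=I P2=S  mem[L2]=10
2. P1: store L0 := 46  bus=[BusRdX]  L0: P0=I P1=M P2=I  mem[L0]=10
3. P0: load  L0  bus=[BusRd,Flush]  L0: P0=S P1=S P2=I  mem[L0]=46
4. P1: load  L0  bus=[-]  L0: P0=S P1=S P2=I  mem[L0]=46
5. P2: store L2 := 59  bus=[BusRdX]  L2: P0=I P1=I P2=M  mem[L2]=10
6. P2: load  L2  bus=[-]  L2: P0=I P1=I P2=M  mem[L2]=10
7. P0: store L0 := 1  bus=[BusRdX]  L0: P0=M P1=I P2=I  mem[L0]=46
8. P0: load  L2  bus=[BusRd,Flush]  L2: P0=S P1=I P2=S  mem[L2]=59
9. P1: load  L2  bus=[BusRd]  L2: P0=S P1=S P2=S  mem[L2]=59
10. P0: load  L2  bus=[-]  L2: P0=S P1=S P2=S  mem[L2]=59
11. P2: load  L0  bus=[BusRd,Flush]  L0: P0=S P1=I P2=S  mem[L0]=1
12. P1: load  L2  bus=[-]  L2: P0=S P1=S P2=S  mem[L2]=59
13. P2: load  L2  bus=[-]  L2: P0=S P1=S P2=S  mem[L2]=59
14. P2: store L2 := 87  bus=[BusRdX]  L2: P0=I P1=I P2=M  mem[L2]=59
15. P2: load  L1  bus=[BusRd]  L1: P0=I P1=I P2=S  mem[L1]=0
16. P2: load  L2  bus=[-]  L2: P0=I P1=I P2=M  mem[L2]=59
17. P2: store L0 := 44  bus=[BusRdX]  L0: P0=I P1=I P2=M  mem[L0]=1
18. P1: store L2 := 58  bus=[BusRdX,Flush]  L2: P0=I P1=M P2=I  mem[L2]=87

invalidations = 2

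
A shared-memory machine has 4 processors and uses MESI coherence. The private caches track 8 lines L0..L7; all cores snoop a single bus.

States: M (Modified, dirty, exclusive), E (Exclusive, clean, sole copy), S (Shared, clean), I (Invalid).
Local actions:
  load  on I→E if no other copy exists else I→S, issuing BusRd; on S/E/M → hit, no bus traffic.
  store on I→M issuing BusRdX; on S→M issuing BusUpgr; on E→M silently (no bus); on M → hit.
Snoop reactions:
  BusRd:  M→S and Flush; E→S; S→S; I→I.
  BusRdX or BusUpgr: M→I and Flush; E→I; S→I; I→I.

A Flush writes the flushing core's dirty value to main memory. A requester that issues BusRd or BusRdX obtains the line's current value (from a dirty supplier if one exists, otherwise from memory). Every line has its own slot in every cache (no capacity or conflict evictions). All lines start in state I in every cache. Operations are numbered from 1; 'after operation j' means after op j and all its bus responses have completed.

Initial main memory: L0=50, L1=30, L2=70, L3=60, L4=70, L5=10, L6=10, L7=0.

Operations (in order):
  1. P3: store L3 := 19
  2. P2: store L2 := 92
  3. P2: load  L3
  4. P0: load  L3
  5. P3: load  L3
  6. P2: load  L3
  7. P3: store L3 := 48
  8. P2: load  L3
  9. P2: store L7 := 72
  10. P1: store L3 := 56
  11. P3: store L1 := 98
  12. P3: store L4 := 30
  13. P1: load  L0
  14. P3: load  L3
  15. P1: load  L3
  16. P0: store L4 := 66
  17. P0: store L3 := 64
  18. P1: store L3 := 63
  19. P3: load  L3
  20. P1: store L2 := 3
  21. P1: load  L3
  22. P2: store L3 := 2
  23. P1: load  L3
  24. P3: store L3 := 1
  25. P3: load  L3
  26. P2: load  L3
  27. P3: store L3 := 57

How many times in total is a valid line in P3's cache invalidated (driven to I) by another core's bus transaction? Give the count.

[1] P3: store L3 := 19 | P0:I, P1:I, P2:I, P3:M(19) | bus: BusRdX
[2] P2: store L2 := 92 | P0:I, P1:I, P2:M(92), P3:I | bus: BusRdX
[3] P2: load  L3 | P0:I, P1:I, P2:S(19), P3:S(19) | bus: BusRd,Flush
[4] P0: load  L3 | P0:S(19), P1:I, P2:S(19), P3:S(19) | bus: BusRd
[5] P3: load  L3 | P0:S(19), P1:I, P2:S(19), P3:S(19) | bus: none
[6] P2: load  L3 | P0:S(19), P1:I, P2:S(19), P3:S(19) | bus: none
[7] P3: store L3 := 48 | P0:I, P1:I, P2:I, P3:M(48) | bus: BusUpgr
[8] P2: load  L3 | P0:I, P1:I, P2:S(48), P3:S(48) | bus: BusRd,Flush
[9] P2: store L7 := 72 | P0:I, P1:I, P2:M(72), P3:I | bus: BusRdX
[10] P1: store L3 := 56 | P0:I, P1:M(56), P2:I, P3:I | bus: BusRdX
[11] P3: store L1 := 98 | P0:I, P1:I, P2:I, P3:M(98) | bus: BusRdX
[12] P3: store L4 := 30 | P0:I, P1:I, P2:I, P3:M(30) | bus: BusRdX
[13] P1: load  L0 | P0:I, P1:E(50), P2:I, P3:I | bus: BusRd
[14] P3: load  L3 | P0:I, P1:S(56), P2:I, P3:S(56) | bus: BusRd,Flush
[15] P1: load  L3 | P0:I, P1:S(56), P2:I, P3:S(56) | bus: none
[16] P0: store L4 := 66 | P0:M(66), P1:I, P2:I, P3:I | bus: BusRdX,Flush
[17] P0: store L3 := 64 | P0:M(64), P1:I, P2:I, P3:I | bus: BusRdX
[18] P1: store L3 := 63 | P0:I, P1:M(63), P2:I, P3:I | bus: BusRdX,Flush
[19] P3: load  L3 | P0:I, P1:S(63), P2:I, P3:S(63) | bus: BusRd,Flush
[20] P1: store L2 := 3 | P0:I, P1:M(3), P2:I, P3:I | bus: BusRdX,Flush
[21] P1: load  L3 | P0:I, P1:S(63), P2:I, P3:S(63) | bus: none
[22] P2: store L3 := 2 | P0:I, P1:I, P2:M(2), P3:I | bus: BusRdX
[23] P1: load  L3 | P0:I, P1:S(2), P2:S(2), P3:I | bus: BusRd,Flush
[24] P3: store L3 := 1 | P0:I, P1:I, P2:I, P3:M(1) | bus: BusRdX
[25] P3: load  L3 | P0:I, P1:I, P2:I, P3:M(1) | bus: none
[26] P2: load  L3 | P0:I, P1:I, P2:S(1), P3:S(1) | bus: BusRd,Flush
[27] P3: store L3 := 57 | P0:I, P1:I, P2:I, P3:M(57) | bus: BusUpgr

invalidations = 4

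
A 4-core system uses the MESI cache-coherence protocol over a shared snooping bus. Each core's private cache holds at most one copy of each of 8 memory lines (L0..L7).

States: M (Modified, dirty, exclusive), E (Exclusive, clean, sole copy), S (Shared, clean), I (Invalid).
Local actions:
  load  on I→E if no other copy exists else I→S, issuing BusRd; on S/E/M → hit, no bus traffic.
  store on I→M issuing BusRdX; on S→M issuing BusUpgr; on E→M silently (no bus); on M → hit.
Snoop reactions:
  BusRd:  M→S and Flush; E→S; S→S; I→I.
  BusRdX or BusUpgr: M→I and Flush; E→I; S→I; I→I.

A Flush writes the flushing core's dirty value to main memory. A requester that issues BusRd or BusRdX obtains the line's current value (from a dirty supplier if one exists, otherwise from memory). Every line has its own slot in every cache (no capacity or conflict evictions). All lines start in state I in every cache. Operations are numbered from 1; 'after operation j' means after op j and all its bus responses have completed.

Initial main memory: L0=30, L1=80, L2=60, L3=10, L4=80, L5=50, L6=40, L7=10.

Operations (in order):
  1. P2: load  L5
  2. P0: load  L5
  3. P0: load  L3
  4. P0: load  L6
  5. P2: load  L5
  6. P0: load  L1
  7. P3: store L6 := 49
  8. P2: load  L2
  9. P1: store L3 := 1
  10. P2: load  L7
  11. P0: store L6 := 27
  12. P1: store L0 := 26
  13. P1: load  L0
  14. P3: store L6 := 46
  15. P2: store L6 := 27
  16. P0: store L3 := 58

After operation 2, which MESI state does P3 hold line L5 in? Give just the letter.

state = I

1. P2: load  L5  bus=[BusRd]  L5: P0=I P1=I P2=E P3=I  mem[L5]=50
2. P0: load  L5  bus=[BusRd]  L5: P0=S P1=I P2=S P3=I  mem[L5]=50
3. P0: load  L3  bus=[BusRd]  L3: P0=E P1=I P2=I P3=I  mem[L3]=10
4. P0: load  L6  bus=[BusRd]  L6: P0=E P1=I P2=I P3=I  mem[L6]=40
5. P2: load  L5  bus=[-]  L5: P0=S P1=I P2=S P3=I  mem[L5]=50
6. P0: load  L1  bus=[BusRd]  L1: P0=E P1=I P2=I P3=I  mem[L1]=80
7. P3: store L6 := 49  bus=[BusRdX]  L6: P0=I P1=I P2=I P3=M  mem[L6]=40
8. P2: load  L2  bus=[BusRd]  L2: P0=I P1=I P2=E P3=I  mem[L2]=60
9. P1: store L3 := 1  bus=[BusRdX]  L3: P0=I P1=M P2=I P3=I  mem[L3]=10
10. P2: load  L7  bus=[BusRd]  L7: P0=I P1=I P2=E P3=I  mem[L7]=10
11. P0: store L6 := 27  bus=[BusRdX,Flush]  L6: P0=M P1=I P2=I P3=I  mem[L6]=49
12. P1: store L0 := 26  bus=[BusRdX]  L0: P0=I P1=M P2=I P3=I  mem[L0]=30
13. P1: load  L0  bus=[-]  L0: P0=I P1=M P2=I P3=I  mem[L0]=30
14. P3: store L6 := 46  bus=[BusRdX,Flush]  L6: P0=I P1=I P2=I P3=M  mem[L6]=27
15. P2: store L6 := 27  bus=[BusRdX,Flush]  L6: P0=I P1=I P2=M P3=I  mem[L6]=46
16. P0: store L3 := 58  bus=[BusRdX,Flush]  L3: P0=M P1=I P2=I P3=I  mem[L3]=1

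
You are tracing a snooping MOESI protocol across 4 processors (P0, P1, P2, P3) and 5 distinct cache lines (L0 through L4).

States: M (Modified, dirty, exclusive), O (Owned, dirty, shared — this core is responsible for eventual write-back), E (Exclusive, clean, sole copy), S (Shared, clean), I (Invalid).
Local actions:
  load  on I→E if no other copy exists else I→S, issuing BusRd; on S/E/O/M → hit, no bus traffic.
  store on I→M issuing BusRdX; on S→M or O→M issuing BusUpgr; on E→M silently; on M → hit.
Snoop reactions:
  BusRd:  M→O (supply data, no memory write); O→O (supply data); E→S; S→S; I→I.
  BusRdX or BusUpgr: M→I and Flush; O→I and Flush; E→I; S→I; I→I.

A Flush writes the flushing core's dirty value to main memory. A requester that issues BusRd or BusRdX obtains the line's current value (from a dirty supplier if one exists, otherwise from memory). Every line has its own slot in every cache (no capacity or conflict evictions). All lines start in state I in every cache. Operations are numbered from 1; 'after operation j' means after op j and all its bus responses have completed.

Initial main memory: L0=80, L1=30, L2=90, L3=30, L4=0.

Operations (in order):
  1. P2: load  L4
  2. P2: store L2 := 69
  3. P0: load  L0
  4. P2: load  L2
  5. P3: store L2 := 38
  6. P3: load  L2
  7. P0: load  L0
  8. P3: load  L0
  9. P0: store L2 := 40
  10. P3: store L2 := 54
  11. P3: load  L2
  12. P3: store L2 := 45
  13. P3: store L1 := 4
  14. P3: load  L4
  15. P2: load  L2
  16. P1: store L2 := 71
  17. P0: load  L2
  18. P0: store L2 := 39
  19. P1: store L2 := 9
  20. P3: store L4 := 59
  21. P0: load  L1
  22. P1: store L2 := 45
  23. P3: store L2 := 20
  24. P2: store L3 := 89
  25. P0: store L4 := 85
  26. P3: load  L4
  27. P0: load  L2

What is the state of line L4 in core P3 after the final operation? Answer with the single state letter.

state = S

[1] P2: load  L4 | P0:I, P1:I, P2:E(0), P3:I | bus: BusRd
[2] P2: store L2 := 69 | P0:I, P1:I, P2:M(69), P3:I | bus: BusRdX
[3] P0: load  L0 | P0:E(80), P1:I, P2:I, P3:I | bus: BusRd
[4] P2: load  L2 | P0:I, P1:I, P2:M(69), P3:I | bus: none
[5] P3: store L2 := 38 | P0:I, P1:I, P2:I, P3:M(38) | bus: BusRdX,Flush
[6] P3: load  L2 | P0:I, P1:I, P2:I, P3:M(38) | bus: none
[7] P0: load  L0 | P0:E(80), P1:I, P2:I, P3:I | bus: none
[8] P3: load  L0 | P0:S(80), P1:I, P2:I, P3:S(80) | bus: BusRd
[9] P0: store L2 := 40 | P0:M(40), P1:I, P2:I, P3:I | bus: BusRdX,Flush
[10] P3: store L2 := 54 | P0:I, P1:I, P2:I, P3:M(54) | bus: BusRdX,Flush
[11] P3: load  L2 | P0:I, P1:I, P2:I, P3:M(54) | bus: none
[12] P3: store L2 := 45 | P0:I, P1:I, P2:I, P3:M(45) | bus: none
[13] P3: store L1 := 4 | P0:I, P1:I, P2:I, P3:M(4) | bus: BusRdX
[14] P3: load  L4 | P0:I, P1:I, P2:S(0), P3:S(0) | bus: BusRd
[15] P2: load  L2 | P0:I, P1:I, P2:S(45), P3:O(45) | bus: BusRd
[16] P1: store L2 := 71 | P0:I, P1:M(71), P2:I, P3:I | bus: BusRdX,Flush
[17] P0: load  L2 | P0:S(71), P1:O(71), P2:I, P3:I | bus: BusRd
[18] P0: store L2 := 39 | P0:M(39), P1:I, P2:I, P3:I | bus: BusUpgr,Flush
[19] P1: store L2 := 9 | P0:I, P1:M(9), P2:I, P3:I | bus: BusRdX,Flush
[20] P3: store L4 := 59 | P0:I, P1:I, P2:I, P3:M(59) | bus: BusUpgr
[21] P0: load  L1 | P0:S(4), P1:I, P2:I, P3:O(4) | bus: BusRd
[22] P1: store L2 := 45 | P0:I, P1:M(45), P2:I, P3:I | bus: none
[23] P3: store L2 := 20 | P0:I, P1:I, P2:I, P3:M(20) | bus: BusRdX,Flush
[24] P2: store L3 := 89 | P0:I, P1:I, P2:M(89), P3:I | bus: BusRdX
[25] P0: store L4 := 85 | P0:M(85), P1:I, P2:I, P3:I | bus: BusRdX,Flush
[26] P3: load  L4 | P0:O(85), P1:I, P2:I, P3:S(85) | bus: BusRd
[27] P0: load  L2 | P0:S(20), P1:I, P2:I, P3:O(20) | bus: BusRd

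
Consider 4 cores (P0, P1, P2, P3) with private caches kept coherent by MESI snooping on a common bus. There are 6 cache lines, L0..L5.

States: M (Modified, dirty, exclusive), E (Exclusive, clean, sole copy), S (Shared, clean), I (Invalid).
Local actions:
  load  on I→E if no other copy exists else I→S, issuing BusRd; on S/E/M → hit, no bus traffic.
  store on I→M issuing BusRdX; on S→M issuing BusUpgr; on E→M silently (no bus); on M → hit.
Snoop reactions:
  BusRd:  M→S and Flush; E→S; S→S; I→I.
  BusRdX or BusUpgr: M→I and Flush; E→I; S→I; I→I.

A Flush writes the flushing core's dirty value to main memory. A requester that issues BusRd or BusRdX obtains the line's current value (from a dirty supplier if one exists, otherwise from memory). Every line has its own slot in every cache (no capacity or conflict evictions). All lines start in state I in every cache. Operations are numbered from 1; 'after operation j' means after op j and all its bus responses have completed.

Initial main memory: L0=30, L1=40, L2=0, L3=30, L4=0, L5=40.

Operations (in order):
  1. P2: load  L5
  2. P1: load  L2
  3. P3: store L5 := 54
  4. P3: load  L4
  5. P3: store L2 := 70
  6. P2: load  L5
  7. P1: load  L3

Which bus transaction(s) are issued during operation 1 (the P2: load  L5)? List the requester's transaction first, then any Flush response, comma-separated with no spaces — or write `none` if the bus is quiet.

bus = BusRd

  op1 P2: load  L5 → I/I/E/I on L5; bus BusRd; mem=40
  op2 P1: load  L2 → I/E/I/I on L2; bus BusRd; mem=0
  op3 P3: store L5 := 54 → I/I/I/M on L5; bus BusRdX; mem=40
  op4 P3: load  L4 → I/I/I/E on L4; bus BusRd; mem=0
  op5 P3: store L2 := 70 → I/I/I/M on L2; bus BusRdX; mem=0
  op6 P2: load  L5 → I/I/S/S on L5; bus BusRd Flush; mem=54
  op7 P1: load  L3 → I/E/I/I on L3; bus BusRd; mem=30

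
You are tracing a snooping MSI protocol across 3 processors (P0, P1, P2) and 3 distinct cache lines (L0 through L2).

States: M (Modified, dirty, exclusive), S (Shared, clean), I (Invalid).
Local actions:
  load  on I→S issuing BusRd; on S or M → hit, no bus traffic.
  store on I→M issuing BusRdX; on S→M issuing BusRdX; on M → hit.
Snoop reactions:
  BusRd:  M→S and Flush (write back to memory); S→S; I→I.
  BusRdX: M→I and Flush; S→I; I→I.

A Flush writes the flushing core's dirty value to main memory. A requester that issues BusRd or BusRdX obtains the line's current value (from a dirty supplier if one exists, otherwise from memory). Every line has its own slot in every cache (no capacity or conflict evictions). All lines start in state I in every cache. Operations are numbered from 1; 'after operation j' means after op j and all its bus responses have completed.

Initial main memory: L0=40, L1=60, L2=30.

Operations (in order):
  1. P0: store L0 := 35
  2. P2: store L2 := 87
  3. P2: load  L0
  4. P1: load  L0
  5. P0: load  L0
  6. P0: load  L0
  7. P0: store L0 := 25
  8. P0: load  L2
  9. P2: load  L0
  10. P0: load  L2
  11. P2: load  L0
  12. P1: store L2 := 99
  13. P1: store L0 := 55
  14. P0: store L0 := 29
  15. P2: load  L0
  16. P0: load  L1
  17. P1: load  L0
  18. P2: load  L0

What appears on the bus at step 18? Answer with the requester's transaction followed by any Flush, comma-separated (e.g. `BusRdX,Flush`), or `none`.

step 1: P0: store L0 := 35  ⟶  MII  (L0)  txn=BusRdX  M[L0]=40
step 2: P2: store L2 := 87  ⟶  IIM  (L2)  txn=BusRdX  M[L2]=30
step 3: P2: load  L0  ⟶  SIS  (L0)  txn=BusRd+Flush  M[L0]=35
step 4: P1: load  L0  ⟶  SSS  (L0)  txn=BusRd  M[L0]=35
step 5: P0: load  L0  ⟶  SSS  (L0)  txn=∅  M[L0]=35
step 6: P0: load  L0  ⟶  SSS  (L0)  txn=∅  M[L0]=35
step 7: P0: store L0 := 25  ⟶  MII  (L0)  txn=BusRdX  M[L0]=35
step 8: P0: load  L2  ⟶  SIS  (L2)  txn=BusRd+Flush  M[L2]=87
step 9: P2: load  L0  ⟶  SIS  (L0)  txn=BusRd+Flush  M[L0]=25
step 10: P0: load  L2  ⟶  SIS  (L2)  txn=∅  M[L2]=87
step 11: P2: load  L0  ⟶  SIS  (L0)  txn=∅  M[L0]=25
step 12: P1: store L2 := 99  ⟶  IMI  (L2)  txn=BusRdX  M[L2]=87
step 13: P1: store L0 := 55  ⟶  IMI  (L0)  txn=BusRdX  M[L0]=25
step 14: P0: store L0 := 29  ⟶  MII  (L0)  txn=BusRdX+Flush  M[L0]=55
step 15: P2: load  L0  ⟶  SIS  (L0)  txn=BusRd+Flush  M[L0]=29
step 16: P0: load  L1  ⟶  SII  (L1)  txn=BusRd  M[L1]=60
step 17: P1: load  L0  ⟶  SSS  (L0)  txn=BusRd  M[L0]=29
step 18: P2: load  L0  ⟶  SSS  (L0)  txn=∅  M[L0]=29

bus = none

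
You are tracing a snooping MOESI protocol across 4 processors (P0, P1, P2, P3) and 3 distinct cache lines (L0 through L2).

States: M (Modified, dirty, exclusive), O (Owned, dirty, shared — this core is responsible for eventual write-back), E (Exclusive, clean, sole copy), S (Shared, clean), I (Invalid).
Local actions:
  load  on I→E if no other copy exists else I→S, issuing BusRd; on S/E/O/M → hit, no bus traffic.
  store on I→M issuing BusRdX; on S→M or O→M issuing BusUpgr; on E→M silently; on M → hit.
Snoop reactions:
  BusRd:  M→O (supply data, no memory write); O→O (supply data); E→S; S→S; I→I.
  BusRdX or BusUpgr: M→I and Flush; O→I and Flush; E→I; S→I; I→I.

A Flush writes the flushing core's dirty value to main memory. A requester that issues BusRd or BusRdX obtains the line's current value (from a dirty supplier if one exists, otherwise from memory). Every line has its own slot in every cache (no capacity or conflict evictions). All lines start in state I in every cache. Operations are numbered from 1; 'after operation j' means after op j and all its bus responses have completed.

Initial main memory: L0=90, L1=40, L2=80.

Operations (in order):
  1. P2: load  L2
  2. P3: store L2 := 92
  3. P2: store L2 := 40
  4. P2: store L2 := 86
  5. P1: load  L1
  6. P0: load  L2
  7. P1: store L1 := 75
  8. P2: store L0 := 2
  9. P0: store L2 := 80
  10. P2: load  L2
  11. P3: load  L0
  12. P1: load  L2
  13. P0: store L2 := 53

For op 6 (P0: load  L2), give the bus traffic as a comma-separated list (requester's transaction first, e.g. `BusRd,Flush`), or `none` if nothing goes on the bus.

step 1: P2: load  L2  ⟶  IIEI  (L2)  txn=BusRd  M[L2]=80
step 2: P3: store L2 := 92  ⟶  IIIM  (L2)  txn=BusRdX  M[L2]=80
step 3: P2: store L2 := 40  ⟶  IIMI  (L2)  txn=BusRdX+Flush  M[L2]=92
step 4: P2: store L2 := 86  ⟶  IIMI  (L2)  txn=∅  M[L2]=92
step 5: P1: load  L1  ⟶  IEII  (L1)  txn=BusRd  M[L1]=40
step 6: P0: load  L2  ⟶  SIOI  (L2)  txn=BusRd  M[L2]=92
step 7: P1: store L1 := 75  ⟶  IMII  (L1)  txn=∅  M[L1]=40
step 8: P2: store L0 := 2  ⟶  IIMI  (L0)  txn=BusRdX  M[L0]=90
step 9: P0: store L2 := 80  ⟶  MIII  (L2)  txn=BusUpgr+Flush  M[L2]=86
step 10: P2: load  L2  ⟶  OISI  (L2)  txn=BusRd  M[L2]=86
step 11: P3: load  L0  ⟶  IIOS  (L0)  txn=BusRd  M[L0]=90
step 12: P1: load  L2  ⟶  OSSI  (L2)  txn=BusRd  M[L2]=86
step 13: P0: store L2 := 53  ⟶  MIII  (L2)  txn=BusUpgr  M[L2]=86

bus = BusRd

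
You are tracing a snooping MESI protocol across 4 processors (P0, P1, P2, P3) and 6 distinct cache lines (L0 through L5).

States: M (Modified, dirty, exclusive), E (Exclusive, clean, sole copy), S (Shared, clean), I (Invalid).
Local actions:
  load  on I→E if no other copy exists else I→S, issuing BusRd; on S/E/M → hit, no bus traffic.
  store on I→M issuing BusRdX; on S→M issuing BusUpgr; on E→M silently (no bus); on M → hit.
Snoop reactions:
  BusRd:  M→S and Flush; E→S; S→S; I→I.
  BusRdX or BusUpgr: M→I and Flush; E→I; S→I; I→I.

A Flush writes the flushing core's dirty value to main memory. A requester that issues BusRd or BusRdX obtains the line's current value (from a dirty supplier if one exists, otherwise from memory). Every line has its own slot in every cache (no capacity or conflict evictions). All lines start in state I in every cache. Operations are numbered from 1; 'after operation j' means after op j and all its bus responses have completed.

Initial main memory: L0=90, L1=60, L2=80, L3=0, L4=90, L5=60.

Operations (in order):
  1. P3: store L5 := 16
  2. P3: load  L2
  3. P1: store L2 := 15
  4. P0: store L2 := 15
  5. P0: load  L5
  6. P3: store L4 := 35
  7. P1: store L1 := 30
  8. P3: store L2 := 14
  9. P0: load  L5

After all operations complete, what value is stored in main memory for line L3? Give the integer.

step 1: P3: store L5 := 16  ⟶  IIIM  (L5)  txn=BusRdX  M[L5]=60
step 2: P3: load  L2  ⟶  IIIE  (L2)  txn=BusRd  M[L2]=80
step 3: P1: store L2 := 15  ⟶  IMII  (L2)  txn=BusRdX  M[L2]=80
step 4: P0: store L2 := 15  ⟶  MIII  (L2)  txn=BusRdX+Flush  M[L2]=15
step 5: P0: load  L5  ⟶  SIIS  (L5)  txn=BusRd+Flush  M[L5]=16
step 6: P3: store L4 := 35  ⟶  IIIM  (L4)  txn=BusRdX  M[L4]=90
step 7: P1: store L1 := 30  ⟶  IMII  (L1)  txn=BusRdX  M[L1]=60
step 8: P3: store L2 := 14  ⟶  IIIM  (L2)  txn=BusRdX+Flush  M[L2]=15
step 9: P0: load  L5  ⟶  SIIS  (L5)  txn=∅  M[L5]=16

memory[L3] = 0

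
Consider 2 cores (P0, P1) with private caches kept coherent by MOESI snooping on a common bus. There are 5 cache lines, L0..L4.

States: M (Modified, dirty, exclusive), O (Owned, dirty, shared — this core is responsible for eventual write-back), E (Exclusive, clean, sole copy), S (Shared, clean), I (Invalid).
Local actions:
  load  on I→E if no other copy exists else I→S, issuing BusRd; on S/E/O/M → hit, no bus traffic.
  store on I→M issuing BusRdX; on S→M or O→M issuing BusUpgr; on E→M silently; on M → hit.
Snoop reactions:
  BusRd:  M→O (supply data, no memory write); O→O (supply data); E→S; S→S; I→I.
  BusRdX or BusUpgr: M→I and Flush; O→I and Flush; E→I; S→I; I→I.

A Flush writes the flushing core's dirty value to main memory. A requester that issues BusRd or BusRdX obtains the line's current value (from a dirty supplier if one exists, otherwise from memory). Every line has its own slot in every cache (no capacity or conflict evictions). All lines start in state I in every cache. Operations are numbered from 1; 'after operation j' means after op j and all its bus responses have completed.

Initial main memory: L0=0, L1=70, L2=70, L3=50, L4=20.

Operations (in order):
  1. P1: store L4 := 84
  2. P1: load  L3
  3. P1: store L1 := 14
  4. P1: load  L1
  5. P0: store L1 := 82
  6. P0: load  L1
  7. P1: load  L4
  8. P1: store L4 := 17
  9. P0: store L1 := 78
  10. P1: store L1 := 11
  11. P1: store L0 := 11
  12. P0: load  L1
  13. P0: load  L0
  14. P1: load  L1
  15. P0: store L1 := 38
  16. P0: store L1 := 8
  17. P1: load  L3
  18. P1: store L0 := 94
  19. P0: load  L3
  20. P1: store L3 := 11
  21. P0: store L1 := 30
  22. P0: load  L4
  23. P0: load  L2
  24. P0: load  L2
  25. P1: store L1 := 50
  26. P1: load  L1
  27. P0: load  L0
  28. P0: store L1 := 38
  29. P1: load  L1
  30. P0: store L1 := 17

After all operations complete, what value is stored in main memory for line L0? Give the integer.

memory[L0] = 0

[1] P1: store L4 := 84 | P0:I, P1:M(84) | bus: BusRdX
[2] P1: load  L3 | P0:I, P1:E(50) | bus: BusRd
[3] P1: store L1 := 14 | P0:I, P1:M(14) | bus: BusRdX
[4] P1: load  L1 | P0:I, P1:M(14) | bus: none
[5] P0: store L1 := 82 | P0:M(82), P1:I | bus: BusRdX,Flush
[6] P0: load  L1 | P0:M(82), P1:I | bus: none
[7] P1: load  L4 | P0:I, P1:M(84) | bus: none
[8] P1: store L4 := 17 | P0:I, P1:M(17) | bus: none
[9] P0: store L1 := 78 | P0:M(78), P1:I | bus: none
[10] P1: store L1 := 11 | P0:I, P1:M(11) | bus: BusRdX,Flush
[11] P1: store L0 := 11 | P0:I, P1:M(11) | bus: BusRdX
[12] P0: load  L1 | P0:S(11), P1:O(11) | bus: BusRd
[13] P0: load  L0 | P0:S(11), P1:O(11) | bus: BusRd
[14] P1: load  L1 | P0:S(11), P1:O(11) | bus: none
[15] P0: store L1 := 38 | P0:M(38), P1:I | bus: BusUpgr,Flush
[16] P0: store L1 := 8 | P0:M(8), P1:I | bus: none
[17] P1: load  L3 | P0:I, P1:E(50) | bus: none
[18] P1: store L0 := 94 | P0:I, P1:M(94) | bus: BusUpgr
[19] P0: load  L3 | P0:S(50), P1:S(50) | bus: BusRd
[20] P1: store L3 := 11 | P0:I, P1:M(11) | bus: BusUpgr
[21] P0: store L1 := 30 | P0:M(30), P1:I | bus: none
[22] P0: load  L4 | P0:S(17), P1:O(17) | bus: BusRd
[23] P0: load  L2 | P0:E(70), P1:I | bus: BusRd
[24] P0: load  L2 | P0:E(70), P1:I | bus: none
[25] P1: store L1 := 50 | P0:I, P1:M(50) | bus: BusRdX,Flush
[26] P1: load  L1 | P0:I, P1:M(50) | bus: none
[27] P0: load  L0 | P0:S(94), P1:O(94) | bus: BusRd
[28] P0: store L1 := 38 | P0:M(38), P1:I | bus: BusRdX,Flush
[29] P1: load  L1 | P0:O(38), P1:S(38) | bus: BusRd
[30] P0: store L1 := 17 | P0:M(17), P1:I | bus: BusUpgr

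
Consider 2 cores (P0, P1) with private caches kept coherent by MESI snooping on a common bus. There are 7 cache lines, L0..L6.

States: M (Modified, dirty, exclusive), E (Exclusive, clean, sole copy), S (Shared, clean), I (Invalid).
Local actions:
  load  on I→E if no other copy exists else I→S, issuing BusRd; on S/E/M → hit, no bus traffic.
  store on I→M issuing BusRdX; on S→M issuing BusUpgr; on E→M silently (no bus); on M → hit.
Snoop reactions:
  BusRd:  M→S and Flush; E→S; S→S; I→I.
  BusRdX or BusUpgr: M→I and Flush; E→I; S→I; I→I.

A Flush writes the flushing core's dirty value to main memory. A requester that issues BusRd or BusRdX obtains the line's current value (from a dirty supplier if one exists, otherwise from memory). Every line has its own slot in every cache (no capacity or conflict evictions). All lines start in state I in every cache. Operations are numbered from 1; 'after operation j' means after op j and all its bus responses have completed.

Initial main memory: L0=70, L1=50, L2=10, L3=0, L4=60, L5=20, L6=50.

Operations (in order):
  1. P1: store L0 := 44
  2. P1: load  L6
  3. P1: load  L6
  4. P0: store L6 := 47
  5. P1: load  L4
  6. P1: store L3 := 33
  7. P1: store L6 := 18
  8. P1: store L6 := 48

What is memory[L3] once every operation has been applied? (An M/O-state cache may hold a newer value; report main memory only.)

  op1 P1: store L0 := 44 → I/M on L0; bus BusRdX; mem=70
  op2 P1: load  L6 → I/E on L6; bus BusRd; mem=50
  op3 P1: load  L6 → I/E on L6; bus (none); mem=50
  op4 P0: store L6 := 47 → M/I on L6; bus BusRdX; mem=50
  op5 P1: load  L4 → I/E on L4; bus BusRd; mem=60
  op6 P1: store L3 := 33 → I/M on L3; bus BusRdX; mem=0
  op7 P1: store L6 := 18 → I/M on L6; bus BusRdX Flush; mem=47
  op8 P1: store L6 := 48 → I/M on L6; bus (none); mem=47

memory[L3] = 0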